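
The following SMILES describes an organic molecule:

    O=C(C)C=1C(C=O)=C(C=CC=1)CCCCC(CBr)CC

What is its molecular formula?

Walk through each heavy atom and fill implicit hydrogens from standard valence (C 4, N 3, O 2, S 2, halogen 1):
  atom 1: O, bond orders sum to 2 (valence 2) → 0 H
  atom 2: C, bond orders sum to 4 (valence 4) → 0 H
  atom 3: C, bond orders sum to 1 (valence 4) → 3 H
  atom 4: C, bond orders sum to 4 (valence 4) → 0 H
  atom 5: C, bond orders sum to 4 (valence 4) → 0 H
  atom 6: C, bond orders sum to 3 (valence 4) → 1 H
  atom 7: O, bond orders sum to 2 (valence 2) → 0 H
  atom 8: C, bond orders sum to 4 (valence 4) → 0 H
  atom 9: C, bond orders sum to 3 (valence 4) → 1 H
  atom 10: C, bond orders sum to 3 (valence 4) → 1 H
  atom 11: C, bond orders sum to 3 (valence 4) → 1 H
  atom 12: C, bond orders sum to 2 (valence 4) → 2 H
  atom 13: C, bond orders sum to 2 (valence 4) → 2 H
  atom 14: C, bond orders sum to 2 (valence 4) → 2 H
  atom 15: C, bond orders sum to 2 (valence 4) → 2 H
  atom 16: C, bond orders sum to 3 (valence 4) → 1 H
  atom 17: C, bond orders sum to 2 (valence 4) → 2 H
  atom 18: Br (halogen, monovalent) → 0 H
  atom 19: C, bond orders sum to 2 (valence 4) → 2 H
  atom 20: C, bond orders sum to 1 (valence 4) → 3 H
Totals → C:17, H:23, Br:1, O:2.
In Hill order: C17H23BrO2.

C17H23BrO2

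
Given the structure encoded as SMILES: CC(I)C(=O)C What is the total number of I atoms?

1

Scan the SMILES for I atoms (remember two-letter symbols like Cl and Br are single atoms).
Iodine count: 1.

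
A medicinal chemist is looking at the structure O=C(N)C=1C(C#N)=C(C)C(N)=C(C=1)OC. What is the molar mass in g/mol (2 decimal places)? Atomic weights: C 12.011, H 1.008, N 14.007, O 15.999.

205.22 g/mol

First, the molecular formula is C10H11N3O2 (counting implicit H from valence).
  C: 10 × 12.011 = 120.110
  H: 11 × 1.008 = 11.088
  N: 3 × 14.007 = 42.021
  O: 2 × 15.999 = 31.998
Sum: 10×12.011 + 11×1.008 + 3×14.007 + 2×15.999 = 205.217 → 205.22 g/mol.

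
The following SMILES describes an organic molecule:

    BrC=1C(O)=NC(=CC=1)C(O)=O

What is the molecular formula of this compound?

C6H4BrNO3

Walk through each heavy atom and fill implicit hydrogens from standard valence (C 4, N 3, O 2, S 2, halogen 1):
  atom 1: Br (halogen, monovalent) → 0 H
  atom 2: C, bond orders sum to 4 (valence 4) → 0 H
  atom 3: C, bond orders sum to 4 (valence 4) → 0 H
  atom 4: O, bond orders sum to 1 (valence 2) → 1 H
  atom 5: N, bond orders sum to 3 (valence 3) → 0 H
  atom 6: C, bond orders sum to 4 (valence 4) → 0 H
  atom 7: C, bond orders sum to 3 (valence 4) → 1 H
  atom 8: C, bond orders sum to 3 (valence 4) → 1 H
  atom 9: C, bond orders sum to 4 (valence 4) → 0 H
  atom 10: O, bond orders sum to 1 (valence 2) → 1 H
  atom 11: O, bond orders sum to 2 (valence 2) → 0 H
Totals → C:6, H:4, Br:1, N:1, O:3.
In Hill order: C6H4BrNO3.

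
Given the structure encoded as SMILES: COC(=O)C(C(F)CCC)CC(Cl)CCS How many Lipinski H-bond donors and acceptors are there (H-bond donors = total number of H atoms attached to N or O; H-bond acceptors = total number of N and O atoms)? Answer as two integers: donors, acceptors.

Donors: find every N or O and count the H atoms it carries.
  atom 2 (O): bond orders sum to 2 → 0 H
  atom 4 (O): bond orders sum to 2 → 0 H
Lipinski HBD = 0.
Acceptors: N atoms = 0, O atoms = 2 → HBA = 2.

0, 2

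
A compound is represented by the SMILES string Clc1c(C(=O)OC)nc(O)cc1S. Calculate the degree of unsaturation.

5

Molecular formula: C7H6ClNO3S.
DoU = (2C + 2 + N − H − X) / 2, where X is the halogen count and O/S are ignored.
    = (2·7 + 2 + 1 − 6 − 1) / 2 = 10 / 2 = 5.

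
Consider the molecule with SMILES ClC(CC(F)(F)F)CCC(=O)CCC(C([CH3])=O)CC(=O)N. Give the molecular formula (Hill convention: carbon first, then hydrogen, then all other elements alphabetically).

Walk through each heavy atom and fill implicit hydrogens from standard valence (C 4, N 3, O 2, S 2, halogen 1):
  atom 1: Cl (halogen, monovalent) → 0 H
  atom 2: C, bond orders sum to 3 (valence 4) → 1 H
  atom 3: C, bond orders sum to 2 (valence 4) → 2 H
  atom 4: C, bond orders sum to 4 (valence 4) → 0 H
  atom 5: F (halogen, monovalent) → 0 H
  atom 6: F (halogen, monovalent) → 0 H
  atom 7: F (halogen, monovalent) → 0 H
  atom 8: C, bond orders sum to 2 (valence 4) → 2 H
  atom 9: C, bond orders sum to 2 (valence 4) → 2 H
  atom 10: C, bond orders sum to 4 (valence 4) → 0 H
  atom 11: O, bond orders sum to 2 (valence 2) → 0 H
  atom 12: C, bond orders sum to 2 (valence 4) → 2 H
  atom 13: C, bond orders sum to 2 (valence 4) → 2 H
  atom 14: C, bond orders sum to 3 (valence 4) → 1 H
  atom 15: C, bond orders sum to 4 (valence 4) → 0 H
  atom 16: C with explicit H count 3
  atom 17: O, bond orders sum to 2 (valence 2) → 0 H
  atom 18: C, bond orders sum to 2 (valence 4) → 2 H
  atom 19: C, bond orders sum to 4 (valence 4) → 0 H
  atom 20: O, bond orders sum to 2 (valence 2) → 0 H
  atom 21: N, bond orders sum to 1 (valence 3) → 2 H
Totals → C:13, H:19, Cl:1, F:3, N:1, O:3.
In Hill order: C13H19ClF3NO3.

C13H19ClF3NO3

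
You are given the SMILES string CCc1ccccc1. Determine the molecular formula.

Walk through each heavy atom and fill implicit hydrogens from standard valence (C 4, N 3, O 2, S 2, halogen 1); for lowercase aromatic atoms, an aromatic c carries 1 H when it has two neighbours and 0 H with three, and aromatic n carries 0 H:
  atom 1: C, bond orders sum to 1 (valence 4) → 3 H
  atom 2: C, bond orders sum to 2 (valence 4) → 2 H
  atom 3: aromatic c, 3 neighbours → 0 H
  atom 4: aromatic c, 2 neighbours → 1 H
  atom 5: aromatic c, 2 neighbours → 1 H
  atom 6: aromatic c, 2 neighbours → 1 H
  atom 7: aromatic c, 2 neighbours → 1 H
  atom 8: aromatic c, 2 neighbours → 1 H
Totals → C:8, H:10.

C8H10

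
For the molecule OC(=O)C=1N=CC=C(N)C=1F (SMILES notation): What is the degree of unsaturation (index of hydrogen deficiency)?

5

Degree of unsaturation = (number of rings) + (number of π bonds).
Ring closures in the SMILES: 1.
π bonds: 4 double bonds (each 1 DoU) → 4 DoU from unsaturation.
Total DoU = 1 + 4 = 5.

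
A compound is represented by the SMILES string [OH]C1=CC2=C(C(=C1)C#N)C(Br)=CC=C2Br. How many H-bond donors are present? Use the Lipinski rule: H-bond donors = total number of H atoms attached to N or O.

1

Donors: find every N or O and count the H atoms it carries.
  atom 1 (O): bond orders sum to 1 → 1 H
  atom 9 (N): bond orders sum to 3 → 0 H
Lipinski HBD = 1.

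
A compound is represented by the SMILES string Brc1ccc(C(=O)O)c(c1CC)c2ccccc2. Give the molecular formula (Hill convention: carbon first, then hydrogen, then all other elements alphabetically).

Walk through each heavy atom and fill implicit hydrogens from standard valence (C 4, N 3, O 2, S 2, halogen 1); for lowercase aromatic atoms, an aromatic c carries 1 H when it has two neighbours and 0 H with three, and aromatic n carries 0 H:
  atom 1: Br (halogen, monovalent) → 0 H
  atom 2: aromatic c, 3 neighbours → 0 H
  atom 3: aromatic c, 2 neighbours → 1 H
  atom 4: aromatic c, 2 neighbours → 1 H
  atom 5: aromatic c, 3 neighbours → 0 H
  atom 6: C, bond orders sum to 4 (valence 4) → 0 H
  atom 7: O, bond orders sum to 2 (valence 2) → 0 H
  atom 8: O, bond orders sum to 1 (valence 2) → 1 H
  atom 9: aromatic c, 3 neighbours → 0 H
  atom 10: aromatic c, 3 neighbours → 0 H
  atom 11: C, bond orders sum to 2 (valence 4) → 2 H
  atom 12: C, bond orders sum to 1 (valence 4) → 3 H
  atom 13: aromatic c, 3 neighbours → 0 H
  atom 14: aromatic c, 2 neighbours → 1 H
  atom 15: aromatic c, 2 neighbours → 1 H
  atom 16: aromatic c, 2 neighbours → 1 H
  atom 17: aromatic c, 2 neighbours → 1 H
  atom 18: aromatic c, 2 neighbours → 1 H
Totals → C:15, H:13, Br:1, O:2.
In Hill order: C15H13BrO2.

C15H13BrO2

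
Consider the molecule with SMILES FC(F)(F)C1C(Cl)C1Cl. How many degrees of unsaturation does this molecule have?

Degree of unsaturation = (number of rings) + (number of π bonds).
Ring closures in the SMILES: 1.
π bonds: none → 0 DoU from unsaturation.
Total DoU = 1 + 0 = 1.

1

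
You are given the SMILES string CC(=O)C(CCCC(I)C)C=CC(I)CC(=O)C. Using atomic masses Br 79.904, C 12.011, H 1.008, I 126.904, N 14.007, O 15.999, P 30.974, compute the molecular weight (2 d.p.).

First, the molecular formula is C14H22I2O2 (counting implicit H from valence).
  C: 14 × 12.011 = 168.154
  H: 22 × 1.008 = 22.176
  I: 2 × 126.904 = 253.808
  O: 2 × 15.999 = 31.998
Sum: 14×12.011 + 22×1.008 + 2×126.904 + 2×15.999 = 476.136 → 476.14 g/mol.

476.14 g/mol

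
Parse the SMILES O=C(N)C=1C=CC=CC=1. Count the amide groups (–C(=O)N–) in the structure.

The amide motif appears at heavy-atom position 2 in the SMILES.
Amide count: 1.

1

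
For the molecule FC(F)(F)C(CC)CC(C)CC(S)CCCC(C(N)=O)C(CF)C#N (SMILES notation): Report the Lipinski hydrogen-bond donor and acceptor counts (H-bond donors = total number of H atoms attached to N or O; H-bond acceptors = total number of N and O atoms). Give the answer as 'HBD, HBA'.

Donors: find every N or O and count the H atoms it carries.
  atom 19 (N): bond orders sum to 1 → 2 H
  atom 20 (O): bond orders sum to 2 → 0 H
  atom 25 (N): bond orders sum to 3 → 0 H
Lipinski HBD = 2.
Acceptors: N atoms = 2, O atoms = 1 → HBA = 3.

2, 3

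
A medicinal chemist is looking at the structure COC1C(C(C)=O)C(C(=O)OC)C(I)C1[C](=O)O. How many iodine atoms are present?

1

Scan the SMILES for I atoms (remember two-letter symbols like Cl and Br are single atoms).
Iodine count: 1.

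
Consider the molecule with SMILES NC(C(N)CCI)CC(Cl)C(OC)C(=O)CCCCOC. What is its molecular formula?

Walk through each heavy atom and fill implicit hydrogens from standard valence (C 4, N 3, O 2, S 2, halogen 1):
  atom 1: N, bond orders sum to 1 (valence 3) → 2 H
  atom 2: C, bond orders sum to 3 (valence 4) → 1 H
  atom 3: C, bond orders sum to 3 (valence 4) → 1 H
  atom 4: N, bond orders sum to 1 (valence 3) → 2 H
  atom 5: C, bond orders sum to 2 (valence 4) → 2 H
  atom 6: C, bond orders sum to 2 (valence 4) → 2 H
  atom 7: I (halogen, monovalent) → 0 H
  atom 8: C, bond orders sum to 2 (valence 4) → 2 H
  atom 9: C, bond orders sum to 3 (valence 4) → 1 H
  atom 10: Cl (halogen, monovalent) → 0 H
  atom 11: C, bond orders sum to 3 (valence 4) → 1 H
  atom 12: O, bond orders sum to 2 (valence 2) → 0 H
  atom 13: C, bond orders sum to 1 (valence 4) → 3 H
  atom 14: C, bond orders sum to 4 (valence 4) → 0 H
  atom 15: O, bond orders sum to 2 (valence 2) → 0 H
  atom 16: C, bond orders sum to 2 (valence 4) → 2 H
  atom 17: C, bond orders sum to 2 (valence 4) → 2 H
  atom 18: C, bond orders sum to 2 (valence 4) → 2 H
  atom 19: C, bond orders sum to 2 (valence 4) → 2 H
  atom 20: O, bond orders sum to 2 (valence 2) → 0 H
  atom 21: C, bond orders sum to 1 (valence 4) → 3 H
Totals → C:14, H:28, Cl:1, I:1, N:2, O:3.
In Hill order: C14H28ClIN2O3.

C14H28ClIN2O3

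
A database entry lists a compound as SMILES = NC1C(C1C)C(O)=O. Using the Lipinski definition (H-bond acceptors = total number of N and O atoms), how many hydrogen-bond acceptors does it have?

N atoms: 1; O atoms: 2.
Lipinski HBA = 1 + 2 = 3.

3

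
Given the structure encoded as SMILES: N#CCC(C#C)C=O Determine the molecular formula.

C6H5NO

Walk through each heavy atom and fill implicit hydrogens from standard valence (C 4, N 3, O 2, S 2, halogen 1):
  atom 1: N, bond orders sum to 3 (valence 3) → 0 H
  atom 2: C, bond orders sum to 4 (valence 4) → 0 H
  atom 3: C, bond orders sum to 2 (valence 4) → 2 H
  atom 4: C, bond orders sum to 3 (valence 4) → 1 H
  atom 5: C, bond orders sum to 4 (valence 4) → 0 H
  atom 6: C, bond orders sum to 3 (valence 4) → 1 H
  atom 7: C, bond orders sum to 3 (valence 4) → 1 H
  atom 8: O, bond orders sum to 2 (valence 2) → 0 H
Totals → C:6, H:5, N:1, O:1.
In Hill order: C6H5NO.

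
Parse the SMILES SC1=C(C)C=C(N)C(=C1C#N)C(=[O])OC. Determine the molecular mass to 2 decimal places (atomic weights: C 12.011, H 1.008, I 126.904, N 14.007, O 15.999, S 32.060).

222.26 g/mol

First, the molecular formula is C10H10N2O2S (counting implicit H from valence).
  C: 10 × 12.011 = 120.110
  H: 10 × 1.008 = 10.080
  N: 2 × 14.007 = 28.014
  O: 2 × 15.999 = 31.998
  S: 1 × 32.060 = 32.060
Sum: 10×12.011 + 10×1.008 + 2×14.007 + 2×15.999 + 1×32.060 = 222.262 → 222.26 g/mol.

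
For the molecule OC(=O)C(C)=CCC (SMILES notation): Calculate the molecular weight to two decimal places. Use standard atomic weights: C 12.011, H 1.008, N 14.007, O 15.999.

First, the molecular formula is C6H10O2 (counting implicit H from valence).
  C: 6 × 12.011 = 72.066
  H: 10 × 1.008 = 10.080
  O: 2 × 15.999 = 31.998
Sum: 6×12.011 + 10×1.008 + 2×15.999 = 114.144 → 114.14 g/mol.

114.14 g/mol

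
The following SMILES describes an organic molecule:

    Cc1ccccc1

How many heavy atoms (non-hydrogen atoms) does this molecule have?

7

Every atom symbol written in the SMILES (organic subset) is one heavy atom; implicit H are not written.
Heavy atoms by element → C:7.
Total: 7.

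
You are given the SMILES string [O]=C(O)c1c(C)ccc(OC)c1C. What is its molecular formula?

Walk through each heavy atom and fill implicit hydrogens from standard valence (C 4, N 3, O 2, S 2, halogen 1); for lowercase aromatic atoms, an aromatic c carries 1 H when it has two neighbours and 0 H with three, and aromatic n carries 0 H:
  atom 1: O with explicit H count 0
  atom 2: C, bond orders sum to 4 (valence 4) → 0 H
  atom 3: O, bond orders sum to 1 (valence 2) → 1 H
  atom 4: aromatic c, 3 neighbours → 0 H
  atom 5: aromatic c, 3 neighbours → 0 H
  atom 6: C, bond orders sum to 1 (valence 4) → 3 H
  atom 7: aromatic c, 2 neighbours → 1 H
  atom 8: aromatic c, 2 neighbours → 1 H
  atom 9: aromatic c, 3 neighbours → 0 H
  atom 10: O, bond orders sum to 2 (valence 2) → 0 H
  atom 11: C, bond orders sum to 1 (valence 4) → 3 H
  atom 12: aromatic c, 3 neighbours → 0 H
  atom 13: C, bond orders sum to 1 (valence 4) → 3 H
Totals → C:10, H:12, O:3.
In Hill order: C10H12O3.

C10H12O3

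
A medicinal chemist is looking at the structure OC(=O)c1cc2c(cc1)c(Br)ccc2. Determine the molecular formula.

Walk through each heavy atom and fill implicit hydrogens from standard valence (C 4, N 3, O 2, S 2, halogen 1); for lowercase aromatic atoms, an aromatic c carries 1 H when it has two neighbours and 0 H with three, and aromatic n carries 0 H:
  atom 1: O, bond orders sum to 1 (valence 2) → 1 H
  atom 2: C, bond orders sum to 4 (valence 4) → 0 H
  atom 3: O, bond orders sum to 2 (valence 2) → 0 H
  atom 4: aromatic c, 3 neighbours → 0 H
  atom 5: aromatic c, 2 neighbours → 1 H
  atom 6: aromatic c, 3 neighbours → 0 H
  atom 7: aromatic c, 3 neighbours → 0 H
  atom 8: aromatic c, 2 neighbours → 1 H
  atom 9: aromatic c, 2 neighbours → 1 H
  atom 10: aromatic c, 3 neighbours → 0 H
  atom 11: Br (halogen, monovalent) → 0 H
  atom 12: aromatic c, 2 neighbours → 1 H
  atom 13: aromatic c, 2 neighbours → 1 H
  atom 14: aromatic c, 2 neighbours → 1 H
Totals → C:11, H:7, Br:1, O:2.
In Hill order: C11H7BrO2.

C11H7BrO2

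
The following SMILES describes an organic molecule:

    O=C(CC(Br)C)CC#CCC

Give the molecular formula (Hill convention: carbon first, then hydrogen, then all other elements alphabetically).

Walk through each heavy atom and fill implicit hydrogens from standard valence (C 4, N 3, O 2, S 2, halogen 1):
  atom 1: O, bond orders sum to 2 (valence 2) → 0 H
  atom 2: C, bond orders sum to 4 (valence 4) → 0 H
  atom 3: C, bond orders sum to 2 (valence 4) → 2 H
  atom 4: C, bond orders sum to 3 (valence 4) → 1 H
  atom 5: Br (halogen, monovalent) → 0 H
  atom 6: C, bond orders sum to 1 (valence 4) → 3 H
  atom 7: C, bond orders sum to 2 (valence 4) → 2 H
  atom 8: C, bond orders sum to 4 (valence 4) → 0 H
  atom 9: C, bond orders sum to 4 (valence 4) → 0 H
  atom 10: C, bond orders sum to 2 (valence 4) → 2 H
  atom 11: C, bond orders sum to 1 (valence 4) → 3 H
Totals → C:9, H:13, Br:1, O:1.

C9H13BrO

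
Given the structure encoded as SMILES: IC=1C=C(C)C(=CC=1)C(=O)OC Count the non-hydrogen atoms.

12

Every atom symbol written in the SMILES (organic subset) is one heavy atom; implicit H are not written.
Heavy atoms by element → C:9, I:1, O:2.
Total: 12.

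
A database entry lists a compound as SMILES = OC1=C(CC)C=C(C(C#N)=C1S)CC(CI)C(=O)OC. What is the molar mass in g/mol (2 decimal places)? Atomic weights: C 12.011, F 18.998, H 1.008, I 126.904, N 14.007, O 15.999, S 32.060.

405.25 g/mol

First, the molecular formula is C14H16INO3S (counting implicit H from valence).
  C: 14 × 12.011 = 168.154
  H: 16 × 1.008 = 16.128
  I: 1 × 126.904 = 126.904
  N: 1 × 14.007 = 14.007
  O: 3 × 15.999 = 47.997
  S: 1 × 32.060 = 32.060
Sum: 14×12.011 + 16×1.008 + 1×126.904 + 1×14.007 + 3×15.999 + 1×32.060 = 405.250 → 405.25 g/mol.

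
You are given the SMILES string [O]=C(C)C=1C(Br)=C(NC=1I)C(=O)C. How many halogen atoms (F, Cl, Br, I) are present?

2

Halogen atoms appear at heavy-atom positions 6, 10 (1×Br, 1×I).
Other groups present: 2 ketone.
Halogen count: 2.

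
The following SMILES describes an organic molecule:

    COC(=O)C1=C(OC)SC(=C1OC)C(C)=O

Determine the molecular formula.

C10H12O5S

Walk through each heavy atom and fill implicit hydrogens from standard valence (C 4, N 3, O 2, S 2, halogen 1):
  atom 1: C, bond orders sum to 1 (valence 4) → 3 H
  atom 2: O, bond orders sum to 2 (valence 2) → 0 H
  atom 3: C, bond orders sum to 4 (valence 4) → 0 H
  atom 4: O, bond orders sum to 2 (valence 2) → 0 H
  atom 5: C, bond orders sum to 4 (valence 4) → 0 H
  atom 6: C, bond orders sum to 4 (valence 4) → 0 H
  atom 7: O, bond orders sum to 2 (valence 2) → 0 H
  atom 8: C, bond orders sum to 1 (valence 4) → 3 H
  atom 9: S, bond orders sum to 2 (valence 2) → 0 H
  atom 10: C, bond orders sum to 4 (valence 4) → 0 H
  atom 11: C, bond orders sum to 4 (valence 4) → 0 H
  atom 12: O, bond orders sum to 2 (valence 2) → 0 H
  atom 13: C, bond orders sum to 1 (valence 4) → 3 H
  atom 14: C, bond orders sum to 4 (valence 4) → 0 H
  atom 15: C, bond orders sum to 1 (valence 4) → 3 H
  atom 16: O, bond orders sum to 2 (valence 2) → 0 H
Totals → C:10, H:12, O:5, S:1.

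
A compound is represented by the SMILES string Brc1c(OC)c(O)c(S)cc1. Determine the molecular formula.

C7H7BrO2S

Walk through each heavy atom and fill implicit hydrogens from standard valence (C 4, N 3, O 2, S 2, halogen 1); for lowercase aromatic atoms, an aromatic c carries 1 H when it has two neighbours and 0 H with three, and aromatic n carries 0 H:
  atom 1: Br (halogen, monovalent) → 0 H
  atom 2: aromatic c, 3 neighbours → 0 H
  atom 3: aromatic c, 3 neighbours → 0 H
  atom 4: O, bond orders sum to 2 (valence 2) → 0 H
  atom 5: C, bond orders sum to 1 (valence 4) → 3 H
  atom 6: aromatic c, 3 neighbours → 0 H
  atom 7: O, bond orders sum to 1 (valence 2) → 1 H
  atom 8: aromatic c, 3 neighbours → 0 H
  atom 9: S, bond orders sum to 1 (valence 2) → 1 H
  atom 10: aromatic c, 2 neighbours → 1 H
  atom 11: aromatic c, 2 neighbours → 1 H
Totals → C:7, H:7, Br:1, O:2, S:1.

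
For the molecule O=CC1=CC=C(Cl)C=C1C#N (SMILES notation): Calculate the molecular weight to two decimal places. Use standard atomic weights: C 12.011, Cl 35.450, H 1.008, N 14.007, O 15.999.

First, the molecular formula is C8H4ClNO (counting implicit H from valence).
  C: 8 × 12.011 = 96.088
  Cl: 1 × 35.450 = 35.450
  H: 4 × 1.008 = 4.032
  N: 1 × 14.007 = 14.007
  O: 1 × 15.999 = 15.999
Sum: 8×12.011 + 1×35.450 + 4×1.008 + 1×14.007 + 1×15.999 = 165.576 → 165.58 g/mol.

165.58 g/mol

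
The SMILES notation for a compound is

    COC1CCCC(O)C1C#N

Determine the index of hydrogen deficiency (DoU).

3

Degree of unsaturation = (number of rings) + (number of π bonds).
Ring closures in the SMILES: 1.
π bonds: 1 triple bond (each 2 DoU) → 2 DoU from unsaturation.
Total DoU = 1 + 2 = 3.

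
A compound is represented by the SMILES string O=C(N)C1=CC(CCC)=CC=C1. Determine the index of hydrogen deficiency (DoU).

Molecular formula: C10H13NO.
DoU = (2C + 2 + N − H − X) / 2, where X is the halogen count and O/S are ignored.
    = (2·10 + 2 + 1 − 13 − 0) / 2 = 10 / 2 = 5.

5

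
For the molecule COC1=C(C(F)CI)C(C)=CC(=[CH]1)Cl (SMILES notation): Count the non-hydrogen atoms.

14

Every atom symbol written in the SMILES (organic subset) is one heavy atom; implicit H are not written.
Heavy atoms by element → C:10, Cl:1, F:1, I:1, O:1.
Total: 14.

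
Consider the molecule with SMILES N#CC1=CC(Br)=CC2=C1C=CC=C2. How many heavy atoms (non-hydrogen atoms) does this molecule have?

Every atom symbol written in the SMILES (organic subset) is one heavy atom; implicit H are not written.
Heavy atoms by element → Br:1, C:11, N:1.
Total: 13.

13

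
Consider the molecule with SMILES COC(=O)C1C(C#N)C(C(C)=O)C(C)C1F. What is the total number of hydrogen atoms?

Walk through each heavy atom and fill implicit hydrogens from standard valence (C 4, N 3, O 2, S 2, halogen 1):
  atom 1: C, bond orders sum to 1 (valence 4) → 3 H
  atom 2: O, bond orders sum to 2 (valence 2) → 0 H
  atom 3: C, bond orders sum to 4 (valence 4) → 0 H
  atom 4: O, bond orders sum to 2 (valence 2) → 0 H
  atom 5: C, bond orders sum to 3 (valence 4) → 1 H
  atom 6: C, bond orders sum to 3 (valence 4) → 1 H
  atom 7: C, bond orders sum to 4 (valence 4) → 0 H
  atom 8: N, bond orders sum to 3 (valence 3) → 0 H
  atom 9: C, bond orders sum to 3 (valence 4) → 1 H
  atom 10: C, bond orders sum to 4 (valence 4) → 0 H
  atom 11: C, bond orders sum to 1 (valence 4) → 3 H
  atom 12: O, bond orders sum to 2 (valence 2) → 0 H
  atom 13: C, bond orders sum to 3 (valence 4) → 1 H
  atom 14: C, bond orders sum to 1 (valence 4) → 3 H
  atom 15: C, bond orders sum to 3 (valence 4) → 1 H
  atom 16: F (halogen, monovalent) → 0 H
Total hydrogens: 14.

14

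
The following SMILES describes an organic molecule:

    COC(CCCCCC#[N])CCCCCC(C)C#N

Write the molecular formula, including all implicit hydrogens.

C16H28N2O

Walk through each heavy atom and fill implicit hydrogens from standard valence (C 4, N 3, O 2, S 2, halogen 1):
  atom 1: C, bond orders sum to 1 (valence 4) → 3 H
  atom 2: O, bond orders sum to 2 (valence 2) → 0 H
  atom 3: C, bond orders sum to 3 (valence 4) → 1 H
  atom 4: C, bond orders sum to 2 (valence 4) → 2 H
  atom 5: C, bond orders sum to 2 (valence 4) → 2 H
  atom 6: C, bond orders sum to 2 (valence 4) → 2 H
  atom 7: C, bond orders sum to 2 (valence 4) → 2 H
  atom 8: C, bond orders sum to 2 (valence 4) → 2 H
  atom 9: C, bond orders sum to 4 (valence 4) → 0 H
  atom 10: N with explicit H count 0
  atom 11: C, bond orders sum to 2 (valence 4) → 2 H
  atom 12: C, bond orders sum to 2 (valence 4) → 2 H
  atom 13: C, bond orders sum to 2 (valence 4) → 2 H
  atom 14: C, bond orders sum to 2 (valence 4) → 2 H
  atom 15: C, bond orders sum to 2 (valence 4) → 2 H
  atom 16: C, bond orders sum to 3 (valence 4) → 1 H
  atom 17: C, bond orders sum to 1 (valence 4) → 3 H
  atom 18: C, bond orders sum to 4 (valence 4) → 0 H
  atom 19: N, bond orders sum to 3 (valence 3) → 0 H
Totals → C:16, H:28, N:2, O:1.
In Hill order: C16H28N2O.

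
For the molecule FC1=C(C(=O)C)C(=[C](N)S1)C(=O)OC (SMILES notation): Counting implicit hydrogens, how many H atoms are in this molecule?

8

Walk through each heavy atom and fill implicit hydrogens from standard valence (C 4, N 3, O 2, S 2, halogen 1):
  atom 1: F (halogen, monovalent) → 0 H
  atom 2: C, bond orders sum to 4 (valence 4) → 0 H
  atom 3: C, bond orders sum to 4 (valence 4) → 0 H
  atom 4: C, bond orders sum to 4 (valence 4) → 0 H
  atom 5: O, bond orders sum to 2 (valence 2) → 0 H
  atom 6: C, bond orders sum to 1 (valence 4) → 3 H
  atom 7: C, bond orders sum to 4 (valence 4) → 0 H
  atom 8: C with explicit H count 0
  atom 9: N, bond orders sum to 1 (valence 3) → 2 H
  atom 10: S, bond orders sum to 2 (valence 2) → 0 H
  atom 11: C, bond orders sum to 4 (valence 4) → 0 H
  atom 12: O, bond orders sum to 2 (valence 2) → 0 H
  atom 13: O, bond orders sum to 2 (valence 2) → 0 H
  atom 14: C, bond orders sum to 1 (valence 4) → 3 H
Total hydrogens: 8.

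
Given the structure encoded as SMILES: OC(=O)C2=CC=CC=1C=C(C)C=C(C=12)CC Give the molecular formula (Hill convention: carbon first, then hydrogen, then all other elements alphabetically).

Walk through each heavy atom and fill implicit hydrogens from standard valence (C 4, N 3, O 2, S 2, halogen 1):
  atom 1: O, bond orders sum to 1 (valence 2) → 1 H
  atom 2: C, bond orders sum to 4 (valence 4) → 0 H
  atom 3: O, bond orders sum to 2 (valence 2) → 0 H
  atom 4: C, bond orders sum to 4 (valence 4) → 0 H
  atom 5: C, bond orders sum to 3 (valence 4) → 1 H
  atom 6: C, bond orders sum to 3 (valence 4) → 1 H
  atom 7: C, bond orders sum to 3 (valence 4) → 1 H
  atom 8: C, bond orders sum to 4 (valence 4) → 0 H
  atom 9: C, bond orders sum to 3 (valence 4) → 1 H
  atom 10: C, bond orders sum to 4 (valence 4) → 0 H
  atom 11: C, bond orders sum to 1 (valence 4) → 3 H
  atom 12: C, bond orders sum to 3 (valence 4) → 1 H
  atom 13: C, bond orders sum to 4 (valence 4) → 0 H
  atom 14: C, bond orders sum to 4 (valence 4) → 0 H
  atom 15: C, bond orders sum to 2 (valence 4) → 2 H
  atom 16: C, bond orders sum to 1 (valence 4) → 3 H
Totals → C:14, H:14, O:2.
In Hill order: C14H14O2.

C14H14O2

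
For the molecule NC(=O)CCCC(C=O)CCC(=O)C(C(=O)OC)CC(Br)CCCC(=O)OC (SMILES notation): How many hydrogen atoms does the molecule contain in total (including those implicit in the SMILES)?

Walk through each heavy atom and fill implicit hydrogens from standard valence (C 4, N 3, O 2, S 2, halogen 1):
  atom 1: N, bond orders sum to 1 (valence 3) → 2 H
  atom 2: C, bond orders sum to 4 (valence 4) → 0 H
  atom 3: O, bond orders sum to 2 (valence 2) → 0 H
  atom 4: C, bond orders sum to 2 (valence 4) → 2 H
  atom 5: C, bond orders sum to 2 (valence 4) → 2 H
  atom 6: C, bond orders sum to 2 (valence 4) → 2 H
  atom 7: C, bond orders sum to 3 (valence 4) → 1 H
  atom 8: C, bond orders sum to 3 (valence 4) → 1 H
  atom 9: O, bond orders sum to 2 (valence 2) → 0 H
  atom 10: C, bond orders sum to 2 (valence 4) → 2 H
  atom 11: C, bond orders sum to 2 (valence 4) → 2 H
  atom 12: C, bond orders sum to 4 (valence 4) → 0 H
  atom 13: O, bond orders sum to 2 (valence 2) → 0 H
  atom 14: C, bond orders sum to 3 (valence 4) → 1 H
  atom 15: C, bond orders sum to 4 (valence 4) → 0 H
  atom 16: O, bond orders sum to 2 (valence 2) → 0 H
  atom 17: O, bond orders sum to 2 (valence 2) → 0 H
  atom 18: C, bond orders sum to 1 (valence 4) → 3 H
  atom 19: C, bond orders sum to 2 (valence 4) → 2 H
  atom 20: C, bond orders sum to 3 (valence 4) → 1 H
  atom 21: Br (halogen, monovalent) → 0 H
  atom 22: C, bond orders sum to 2 (valence 4) → 2 H
  atom 23: C, bond orders sum to 2 (valence 4) → 2 H
  atom 24: C, bond orders sum to 2 (valence 4) → 2 H
  atom 25: C, bond orders sum to 4 (valence 4) → 0 H
  atom 26: O, bond orders sum to 2 (valence 2) → 0 H
  atom 27: O, bond orders sum to 2 (valence 2) → 0 H
  atom 28: C, bond orders sum to 1 (valence 4) → 3 H
Total hydrogens: 30.

30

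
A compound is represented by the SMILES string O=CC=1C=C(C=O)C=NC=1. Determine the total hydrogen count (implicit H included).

Walk through each heavy atom and fill implicit hydrogens from standard valence (C 4, N 3, O 2, S 2, halogen 1):
  atom 1: O, bond orders sum to 2 (valence 2) → 0 H
  atom 2: C, bond orders sum to 3 (valence 4) → 1 H
  atom 3: C, bond orders sum to 4 (valence 4) → 0 H
  atom 4: C, bond orders sum to 3 (valence 4) → 1 H
  atom 5: C, bond orders sum to 4 (valence 4) → 0 H
  atom 6: C, bond orders sum to 3 (valence 4) → 1 H
  atom 7: O, bond orders sum to 2 (valence 2) → 0 H
  atom 8: C, bond orders sum to 3 (valence 4) → 1 H
  atom 9: N, bond orders sum to 3 (valence 3) → 0 H
  atom 10: C, bond orders sum to 3 (valence 4) → 1 H
Total hydrogens: 5.

5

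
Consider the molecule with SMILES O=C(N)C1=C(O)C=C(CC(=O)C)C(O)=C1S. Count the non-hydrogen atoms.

16

Every atom symbol written in the SMILES (organic subset) is one heavy atom; implicit H are not written.
Heavy atoms by element → C:10, N:1, O:4, S:1.
Total: 16.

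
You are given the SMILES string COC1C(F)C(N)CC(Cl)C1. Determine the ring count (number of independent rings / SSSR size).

In SMILES, each pair of matching ring-closure digits denotes one ring-closing bond; the number of such bonds equals the number of independent rings.
Ring-closure bonds here: 1.

1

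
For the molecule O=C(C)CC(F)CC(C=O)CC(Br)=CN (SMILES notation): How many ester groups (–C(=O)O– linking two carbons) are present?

Scan the SMILES for the ester motif — none present.
Groups that are present: 1 aldehyde, 1 alkene, 1 ketone, 1 primary amine.

0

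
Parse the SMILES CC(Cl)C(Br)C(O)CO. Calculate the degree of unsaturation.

0

Degree of unsaturation = (number of rings) + (number of π bonds).
Ring closures in the SMILES: 0.
π bonds: none → 0 DoU from unsaturation.
Total DoU = 0 + 0 = 0.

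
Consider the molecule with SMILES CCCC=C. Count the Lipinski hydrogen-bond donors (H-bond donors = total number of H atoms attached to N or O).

0

Donors: find every N or O and count the H atoms it carries.
  (no N or O atoms present)
Lipinski HBD = 0.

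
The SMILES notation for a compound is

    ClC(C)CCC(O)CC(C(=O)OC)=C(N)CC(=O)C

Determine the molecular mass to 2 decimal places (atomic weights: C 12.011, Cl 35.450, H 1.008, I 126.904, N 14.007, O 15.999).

291.77 g/mol

First, the molecular formula is C13H22ClNO4 (counting implicit H from valence).
  C: 13 × 12.011 = 156.143
  Cl: 1 × 35.450 = 35.450
  H: 22 × 1.008 = 22.176
  N: 1 × 14.007 = 14.007
  O: 4 × 15.999 = 63.996
Sum: 13×12.011 + 1×35.450 + 22×1.008 + 1×14.007 + 4×15.999 = 291.772 → 291.77 g/mol.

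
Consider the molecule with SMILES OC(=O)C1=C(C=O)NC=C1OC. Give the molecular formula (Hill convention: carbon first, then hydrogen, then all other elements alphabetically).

C7H7NO4

Walk through each heavy atom and fill implicit hydrogens from standard valence (C 4, N 3, O 2, S 2, halogen 1):
  atom 1: O, bond orders sum to 1 (valence 2) → 1 H
  atom 2: C, bond orders sum to 4 (valence 4) → 0 H
  atom 3: O, bond orders sum to 2 (valence 2) → 0 H
  atom 4: C, bond orders sum to 4 (valence 4) → 0 H
  atom 5: C, bond orders sum to 4 (valence 4) → 0 H
  atom 6: C, bond orders sum to 3 (valence 4) → 1 H
  atom 7: O, bond orders sum to 2 (valence 2) → 0 H
  atom 8: N, bond orders sum to 2 (valence 3) → 1 H
  atom 9: C, bond orders sum to 3 (valence 4) → 1 H
  atom 10: C, bond orders sum to 4 (valence 4) → 0 H
  atom 11: O, bond orders sum to 2 (valence 2) → 0 H
  atom 12: C, bond orders sum to 1 (valence 4) → 3 H
Totals → C:7, H:7, N:1, O:4.
In Hill order: C7H7NO4.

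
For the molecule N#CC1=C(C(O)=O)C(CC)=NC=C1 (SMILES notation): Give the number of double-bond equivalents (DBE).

Molecular formula: C9H8N2O2.
DoU = (2C + 2 + N − H − X) / 2, where X is the halogen count and O/S are ignored.
    = (2·9 + 2 + 2 − 8 − 0) / 2 = 14 / 2 = 7.

7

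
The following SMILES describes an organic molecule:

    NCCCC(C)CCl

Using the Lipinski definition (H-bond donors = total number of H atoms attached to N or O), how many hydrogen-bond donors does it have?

2

Donors: find every N or O and count the H atoms it carries.
  atom 1 (N): bond orders sum to 1 → 2 H
Lipinski HBD = 2.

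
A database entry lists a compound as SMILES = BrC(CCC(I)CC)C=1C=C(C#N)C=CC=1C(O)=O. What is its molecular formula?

C14H15BrINO2

Walk through each heavy atom and fill implicit hydrogens from standard valence (C 4, N 3, O 2, S 2, halogen 1):
  atom 1: Br (halogen, monovalent) → 0 H
  atom 2: C, bond orders sum to 3 (valence 4) → 1 H
  atom 3: C, bond orders sum to 2 (valence 4) → 2 H
  atom 4: C, bond orders sum to 2 (valence 4) → 2 H
  atom 5: C, bond orders sum to 3 (valence 4) → 1 H
  atom 6: I (halogen, monovalent) → 0 H
  atom 7: C, bond orders sum to 2 (valence 4) → 2 H
  atom 8: C, bond orders sum to 1 (valence 4) → 3 H
  atom 9: C, bond orders sum to 4 (valence 4) → 0 H
  atom 10: C, bond orders sum to 3 (valence 4) → 1 H
  atom 11: C, bond orders sum to 4 (valence 4) → 0 H
  atom 12: C, bond orders sum to 4 (valence 4) → 0 H
  atom 13: N, bond orders sum to 3 (valence 3) → 0 H
  atom 14: C, bond orders sum to 3 (valence 4) → 1 H
  atom 15: C, bond orders sum to 3 (valence 4) → 1 H
  atom 16: C, bond orders sum to 4 (valence 4) → 0 H
  atom 17: C, bond orders sum to 4 (valence 4) → 0 H
  atom 18: O, bond orders sum to 1 (valence 2) → 1 H
  atom 19: O, bond orders sum to 2 (valence 2) → 0 H
Totals → C:14, H:15, Br:1, I:1, N:1, O:2.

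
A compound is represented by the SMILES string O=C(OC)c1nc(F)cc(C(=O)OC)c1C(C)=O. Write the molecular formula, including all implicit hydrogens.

Walk through each heavy atom and fill implicit hydrogens from standard valence (C 4, N 3, O 2, S 2, halogen 1); for lowercase aromatic atoms, an aromatic c carries 1 H when it has two neighbours and 0 H with three, and aromatic n carries 0 H:
  atom 1: O, bond orders sum to 2 (valence 2) → 0 H
  atom 2: C, bond orders sum to 4 (valence 4) → 0 H
  atom 3: O, bond orders sum to 2 (valence 2) → 0 H
  atom 4: C, bond orders sum to 1 (valence 4) → 3 H
  atom 5: aromatic c, 3 neighbours → 0 H
  atom 6: aromatic n, 2 neighbours → 0 H
  atom 7: aromatic c, 3 neighbours → 0 H
  atom 8: F (halogen, monovalent) → 0 H
  atom 9: aromatic c, 2 neighbours → 1 H
  atom 10: aromatic c, 3 neighbours → 0 H
  atom 11: C, bond orders sum to 4 (valence 4) → 0 H
  atom 12: O, bond orders sum to 2 (valence 2) → 0 H
  atom 13: O, bond orders sum to 2 (valence 2) → 0 H
  atom 14: C, bond orders sum to 1 (valence 4) → 3 H
  atom 15: aromatic c, 3 neighbours → 0 H
  atom 16: C, bond orders sum to 4 (valence 4) → 0 H
  atom 17: C, bond orders sum to 1 (valence 4) → 3 H
  atom 18: O, bond orders sum to 2 (valence 2) → 0 H
Totals → C:11, H:10, F:1, N:1, O:5.

C11H10FNO5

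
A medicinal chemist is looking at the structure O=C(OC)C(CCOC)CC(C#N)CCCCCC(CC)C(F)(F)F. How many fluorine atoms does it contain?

Scan the SMILES for F atoms (remember two-letter symbols like Cl and Br are single atoms).
Fluorine count: 3.

3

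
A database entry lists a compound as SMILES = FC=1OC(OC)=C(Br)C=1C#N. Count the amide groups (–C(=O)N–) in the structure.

0

Scan the SMILES for the amide motif — none present.
Groups that are present: 1 ether, 1 nitrile.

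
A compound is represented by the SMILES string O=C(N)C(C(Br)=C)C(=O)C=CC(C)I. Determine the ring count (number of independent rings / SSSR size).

0

In SMILES, each pair of matching ring-closure digits denotes one ring-closing bond; the number of such bonds equals the number of independent rings.
Ring-closure bonds here: 0.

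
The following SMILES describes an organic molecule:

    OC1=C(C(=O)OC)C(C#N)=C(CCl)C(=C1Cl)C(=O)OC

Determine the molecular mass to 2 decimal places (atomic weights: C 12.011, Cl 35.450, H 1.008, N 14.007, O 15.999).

First, the molecular formula is C12H9Cl2NO5 (counting implicit H from valence).
  C: 12 × 12.011 = 144.132
  Cl: 2 × 35.450 = 70.900
  H: 9 × 1.008 = 9.072
  N: 1 × 14.007 = 14.007
  O: 5 × 15.999 = 79.995
Sum: 12×12.011 + 2×35.450 + 9×1.008 + 1×14.007 + 5×15.999 = 318.106 → 318.11 g/mol.

318.11 g/mol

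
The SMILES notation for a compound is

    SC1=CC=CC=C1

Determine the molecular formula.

C6H6S

Walk through each heavy atom and fill implicit hydrogens from standard valence (C 4, N 3, O 2, S 2, halogen 1):
  atom 1: S, bond orders sum to 1 (valence 2) → 1 H
  atom 2: C, bond orders sum to 4 (valence 4) → 0 H
  atom 3: C, bond orders sum to 3 (valence 4) → 1 H
  atom 4: C, bond orders sum to 3 (valence 4) → 1 H
  atom 5: C, bond orders sum to 3 (valence 4) → 1 H
  atom 6: C, bond orders sum to 3 (valence 4) → 1 H
  atom 7: C, bond orders sum to 3 (valence 4) → 1 H
Totals → C:6, H:6, S:1.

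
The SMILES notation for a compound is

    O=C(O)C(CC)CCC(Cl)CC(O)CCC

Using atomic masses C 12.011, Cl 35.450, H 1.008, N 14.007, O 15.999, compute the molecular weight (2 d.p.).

250.76 g/mol

First, the molecular formula is C12H23ClO3 (counting implicit H from valence).
  C: 12 × 12.011 = 144.132
  Cl: 1 × 35.450 = 35.450
  H: 23 × 1.008 = 23.184
  O: 3 × 15.999 = 47.997
Sum: 12×12.011 + 1×35.450 + 23×1.008 + 3×15.999 = 250.763 → 250.76 g/mol.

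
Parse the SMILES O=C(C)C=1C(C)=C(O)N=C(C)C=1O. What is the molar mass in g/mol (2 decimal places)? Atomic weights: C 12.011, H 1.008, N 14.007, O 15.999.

First, the molecular formula is C9H11NO3 (counting implicit H from valence).
  C: 9 × 12.011 = 108.099
  H: 11 × 1.008 = 11.088
  N: 1 × 14.007 = 14.007
  O: 3 × 15.999 = 47.997
Sum: 9×12.011 + 11×1.008 + 1×14.007 + 3×15.999 = 181.191 → 181.19 g/mol.

181.19 g/mol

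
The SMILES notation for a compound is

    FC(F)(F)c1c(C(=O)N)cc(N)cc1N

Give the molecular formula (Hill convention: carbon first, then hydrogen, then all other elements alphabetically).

Walk through each heavy atom and fill implicit hydrogens from standard valence (C 4, N 3, O 2, S 2, halogen 1); for lowercase aromatic atoms, an aromatic c carries 1 H when it has two neighbours and 0 H with three, and aromatic n carries 0 H:
  atom 1: F (halogen, monovalent) → 0 H
  atom 2: C, bond orders sum to 4 (valence 4) → 0 H
  atom 3: F (halogen, monovalent) → 0 H
  atom 4: F (halogen, monovalent) → 0 H
  atom 5: aromatic c, 3 neighbours → 0 H
  atom 6: aromatic c, 3 neighbours → 0 H
  atom 7: C, bond orders sum to 4 (valence 4) → 0 H
  atom 8: O, bond orders sum to 2 (valence 2) → 0 H
  atom 9: N, bond orders sum to 1 (valence 3) → 2 H
  atom 10: aromatic c, 2 neighbours → 1 H
  atom 11: aromatic c, 3 neighbours → 0 H
  atom 12: N, bond orders sum to 1 (valence 3) → 2 H
  atom 13: aromatic c, 2 neighbours → 1 H
  atom 14: aromatic c, 3 neighbours → 0 H
  atom 15: N, bond orders sum to 1 (valence 3) → 2 H
Totals → C:8, H:8, F:3, N:3, O:1.
In Hill order: C8H8F3N3O.

C8H8F3N3O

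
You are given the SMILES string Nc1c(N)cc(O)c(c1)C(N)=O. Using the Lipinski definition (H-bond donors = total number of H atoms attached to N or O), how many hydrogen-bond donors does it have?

7

Donors: find every N or O and count the H atoms it carries.
  atom 1 (N): bond orders sum to 1 → 2 H
  atom 4 (N): bond orders sum to 1 → 2 H
  atom 7 (O): bond orders sum to 1 → 1 H
  atom 11 (N): bond orders sum to 1 → 2 H
  atom 12 (O): bond orders sum to 2 → 0 H
Lipinski HBD = 7.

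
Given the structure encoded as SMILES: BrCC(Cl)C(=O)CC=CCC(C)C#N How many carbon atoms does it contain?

Count every carbon token in the SMILES (each C, including those in ring-closure positions and inside branches).
Carbon count: 10.

10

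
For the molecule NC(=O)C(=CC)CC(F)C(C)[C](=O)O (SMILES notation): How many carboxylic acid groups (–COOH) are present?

The carboxylic acid motif appears at heavy-atom position 12 in the SMILES.
Other groups present: 1 alkene, 1 amide.
Carboxylic acid count: 1.

1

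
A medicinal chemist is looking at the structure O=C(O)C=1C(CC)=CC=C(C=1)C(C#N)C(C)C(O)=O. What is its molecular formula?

C14H15NO4

Walk through each heavy atom and fill implicit hydrogens from standard valence (C 4, N 3, O 2, S 2, halogen 1):
  atom 1: O, bond orders sum to 2 (valence 2) → 0 H
  atom 2: C, bond orders sum to 4 (valence 4) → 0 H
  atom 3: O, bond orders sum to 1 (valence 2) → 1 H
  atom 4: C, bond orders sum to 4 (valence 4) → 0 H
  atom 5: C, bond orders sum to 4 (valence 4) → 0 H
  atom 6: C, bond orders sum to 2 (valence 4) → 2 H
  atom 7: C, bond orders sum to 1 (valence 4) → 3 H
  atom 8: C, bond orders sum to 3 (valence 4) → 1 H
  atom 9: C, bond orders sum to 3 (valence 4) → 1 H
  atom 10: C, bond orders sum to 4 (valence 4) → 0 H
  atom 11: C, bond orders sum to 3 (valence 4) → 1 H
  atom 12: C, bond orders sum to 3 (valence 4) → 1 H
  atom 13: C, bond orders sum to 4 (valence 4) → 0 H
  atom 14: N, bond orders sum to 3 (valence 3) → 0 H
  atom 15: C, bond orders sum to 3 (valence 4) → 1 H
  atom 16: C, bond orders sum to 1 (valence 4) → 3 H
  atom 17: C, bond orders sum to 4 (valence 4) → 0 H
  atom 18: O, bond orders sum to 1 (valence 2) → 1 H
  atom 19: O, bond orders sum to 2 (valence 2) → 0 H
Totals → C:14, H:15, N:1, O:4.
In Hill order: C14H15NO4.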